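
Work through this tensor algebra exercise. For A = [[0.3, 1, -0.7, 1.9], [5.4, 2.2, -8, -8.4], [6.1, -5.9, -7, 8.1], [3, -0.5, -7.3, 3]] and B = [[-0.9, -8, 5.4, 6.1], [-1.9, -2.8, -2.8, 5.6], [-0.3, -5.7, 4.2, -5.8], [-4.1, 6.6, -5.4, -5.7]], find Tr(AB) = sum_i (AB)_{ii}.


Tr(AB) = sum_i (AB)_{ii} where (AB)_{ii} = sum_k A_{ik} B_{ki}.
(AB)_{11} = 0.3*-0.9 + 1*-1.9 + -0.7*-0.3 + 1.9*-4.1 = -9.75
(AB)_{22} = 5.4*-8 + 2.2*-2.8 + -8*-5.7 + -8.4*6.6 = -59.2
(AB)_{33} = 6.1*5.4 + -5.9*-2.8 + -7*4.2 + 8.1*-5.4 = -23.68
(AB)_{44} = 3*6.1 + -0.5*5.6 + -7.3*-5.8 + 3*-5.7 = 40.74
Tr(AB) = -9.75 + -59.2 + -23.68 + 40.74 = -51.89

-51.89


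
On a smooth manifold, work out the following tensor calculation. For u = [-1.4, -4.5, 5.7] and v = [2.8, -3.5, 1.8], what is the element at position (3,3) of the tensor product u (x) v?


The outer product entry T_{ij} = u_i * v_j.
We need i=3, j=3.
u_3 = 5.7, v_3 = 1.8
T_{3,3} = 5.7 * 1.8 = 10.26

10.26


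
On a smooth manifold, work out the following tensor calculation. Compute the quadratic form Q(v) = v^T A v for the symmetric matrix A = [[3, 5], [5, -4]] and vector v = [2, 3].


First compute Av:
(Av)_1 = 3*2 + 5*3 = 21
(Av)_2 = 5*2 + -4*3 = -2
Av = [21, -2]
Then v^T (Av) = 2*21 + 3*-2
= 42 + -6 = 36

36


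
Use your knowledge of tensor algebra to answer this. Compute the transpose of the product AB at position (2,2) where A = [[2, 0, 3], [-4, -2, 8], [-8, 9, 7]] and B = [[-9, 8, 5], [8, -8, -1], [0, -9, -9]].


(AB)^T_{ij} = (AB)_{ji} = sum_k A_{jk} B_{ki}.
For i=2, j=2 we need (AB)_{22}:
A_{21} * B_{12} = -4 * 8 = -32
A_{22} * B_{22} = -2 * -8 = 16
A_{23} * B_{32} = 8 * -9 = -72
Sum = -32 + 16 + -72 = -88

-88


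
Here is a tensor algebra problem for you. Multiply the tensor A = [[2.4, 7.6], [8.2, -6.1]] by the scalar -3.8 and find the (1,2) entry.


Scalar multiplication: (cA)_{ij} = c * A_{ij}.
c = -3.8
A_{12} = 7.6
(cA)_{12} = -3.8 * 7.6 = -28.88

-28.88


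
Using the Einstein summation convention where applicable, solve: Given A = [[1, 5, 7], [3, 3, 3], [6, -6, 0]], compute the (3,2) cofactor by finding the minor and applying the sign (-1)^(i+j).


To find cofactor C_{32}, delete row 3 and column 2.
The resulting 2x2 submatrix is: [[1, 7], [3, 3]]
Minor M_{32} = 1*3 - 7*3
  = 3 - 21 = -18
Sign = (-1)^(3+2) = (-1)^5 = -1
Cofactor C_{32} = -1 * -18 = 18

18


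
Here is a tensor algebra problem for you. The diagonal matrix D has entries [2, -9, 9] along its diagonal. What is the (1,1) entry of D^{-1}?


For a diagonal matrix, the inverse has entries (D^{-1})_{ii} = 1/d_{ii}.
The diagonal entries are: d_{11} = 2, d_{22} = -9, d_{33} = 9
We need (D^{-1})_{11} = 1/d_{11} = 1/2 = 1/2

1/2


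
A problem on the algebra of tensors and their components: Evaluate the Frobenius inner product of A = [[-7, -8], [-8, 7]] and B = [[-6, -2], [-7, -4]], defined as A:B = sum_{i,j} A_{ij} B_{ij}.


A:B = sum over all i,j of A_{ij} * B_{ij}.
Row 1: -7*-6=42, -8*-2=16 => row sum = 58
Row 2: -8*-7=56, 7*-4=-28 => row sum = 28
Total = 58 + 28 = 86

86


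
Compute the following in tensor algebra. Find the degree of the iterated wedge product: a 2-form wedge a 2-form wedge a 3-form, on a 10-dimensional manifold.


The degree of a wedge product is the sum of the degrees of the individual forms.
Degrees: 2, 2, 3
Total degree = 2 + 2 + 3 = 7

7


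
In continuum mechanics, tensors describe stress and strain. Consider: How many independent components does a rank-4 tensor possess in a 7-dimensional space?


The number of components of a rank-r tensor in d dimensions is d^r.
Here d = 7 and r = 4.
7^4 = 2401

2401


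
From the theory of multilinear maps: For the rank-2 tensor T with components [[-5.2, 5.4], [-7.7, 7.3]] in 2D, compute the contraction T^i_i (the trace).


The contraction (trace) of a rank-2 tensor is the sum of its diagonal elements.
Diagonal entries: A[1,1] = -5.2, A[2,2] = 7.3
Tr(A) = -5.2 + 7.3 = 2.1

2.1


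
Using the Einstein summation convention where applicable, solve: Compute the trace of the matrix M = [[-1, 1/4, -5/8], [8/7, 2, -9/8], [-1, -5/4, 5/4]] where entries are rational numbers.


The trace is the sum of diagonal entries.
Diagonal: M[1,1] = -1, M[2,2] = 2, M[3,3] = 5/4
Tr(M) = -1 + 2 + 5/4
Computing step by step:
After adding M[1,1]: -1
After adding M[2,2]: 1
After adding M[3,3]: 9/4
Tr(M) = 9/4

9/4


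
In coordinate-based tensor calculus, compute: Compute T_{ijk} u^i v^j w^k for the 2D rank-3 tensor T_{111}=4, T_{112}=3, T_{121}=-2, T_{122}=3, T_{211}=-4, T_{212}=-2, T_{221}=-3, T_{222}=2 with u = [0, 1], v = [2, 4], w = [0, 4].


S = sum over i,j,k of T_{ijk} u_i v_j w_k. Expanding all 8 terms:
T_{111}*u_1*v_1*w_1 = 4*0*2*0 = 0  (running total: 0)
T_{112}*u_1*v_1*w_2 = 3*0*2*4 = 0  (running total: 0)
T_{121}*u_1*v_2*w_1 = -2*0*4*0 = 0  (running total: 0)
T_{122}*u_1*v_2*w_2 = 3*0*4*4 = 0  (running total: 0)
T_{211}*u_2*v_1*w_1 = -4*1*2*0 = 0  (running total: 0)
T_{212}*u_2*v_1*w_2 = -2*1*2*4 = -16  (running total: -16)
T_{221}*u_2*v_2*w_1 = -3*1*4*0 = 0  (running total: -16)
T_{222}*u_2*v_2*w_2 = 2*1*4*4 = 32  (running total: 16)
S = 16

16


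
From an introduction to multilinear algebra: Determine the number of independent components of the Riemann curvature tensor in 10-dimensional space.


The Riemann tensor in d dimensions has d^2(d^2 - 1)/12 independent components.
d = 10, so d^2 = 100
d^2 - 1 = 99
d^2(d^2 - 1) = 100 * 99 = 9900
Divide by 12: 9900 / 12 = 825

825


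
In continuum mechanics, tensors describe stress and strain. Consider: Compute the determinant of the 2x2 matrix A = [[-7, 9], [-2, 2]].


For a 2x2 matrix [[a, b], [c, d]], det = a*d - b*c.
a = -7, b = 9, c = -2, d = 2
a*d = -7 * 2 = -14
b*c = 9 * -2 = -18
det = -14 - -18 = 4

4


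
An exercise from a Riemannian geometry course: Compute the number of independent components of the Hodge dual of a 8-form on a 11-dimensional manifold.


The Hodge dual of a p-form on an n-dimensional manifold is an (n-p)-form.
n = 11, p = 8, so dual degree = 11 - 8 = 3
The number of components is C(n, n-p) = C(11, 3) = 165

165


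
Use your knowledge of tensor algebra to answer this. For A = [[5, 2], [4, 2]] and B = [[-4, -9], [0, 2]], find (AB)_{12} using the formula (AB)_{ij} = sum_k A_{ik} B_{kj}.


(AB)_{ij} = sum_k A_{ik} B_{kj}.
For i=1, j=2:
A_{11} * B_{12} = 5 * -9 = -45
A_{12} * B_{22} = 2 * 2 = 4
Sum = -45 + 4 = -41

-41


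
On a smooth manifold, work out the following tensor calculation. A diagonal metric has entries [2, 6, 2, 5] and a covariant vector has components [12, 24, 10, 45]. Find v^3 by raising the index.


To raise an index with a diagonal metric: v^i = v_i / g_{ii}.
For index 3: v_3 = 10, g_{33} = 2
v^3 = 10 / 2 = 5

5


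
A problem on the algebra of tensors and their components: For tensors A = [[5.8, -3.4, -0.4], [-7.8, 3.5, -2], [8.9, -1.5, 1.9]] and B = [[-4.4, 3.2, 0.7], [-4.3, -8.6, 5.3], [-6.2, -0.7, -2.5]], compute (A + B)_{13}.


Tensor addition is component-wise: (A + B)_{ij} = A_{ij} + B_{ij}.
A_{13} = -0.4
B_{13} = 0.7
(A + B)_{13} = -0.4 + 0.7 = 0.3

0.3


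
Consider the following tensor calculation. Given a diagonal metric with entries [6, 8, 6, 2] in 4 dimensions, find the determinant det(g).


For a diagonal metric, the determinant is the product of diagonal entries.
Diagonal entries: 6, 8, 6, 2
det(g) = 6 * 8 * 6 * 2 = 576

576


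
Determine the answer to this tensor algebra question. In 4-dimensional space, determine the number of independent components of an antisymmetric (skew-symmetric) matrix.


An antisymmetric rank-2 tensor satisfies A_{ij} = -A_{ji}, so diagonal entries are zero.
The independent components are the upper-triangular entries: C(n, 2) = n(n-1)/2.
n = 4
C(4, 2) = 4 * 3 / 2 = 12 / 2 = 6

6


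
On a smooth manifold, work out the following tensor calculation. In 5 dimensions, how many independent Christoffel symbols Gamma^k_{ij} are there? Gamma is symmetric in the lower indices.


Christoffel symbols Gamma^k_{ij} are symmetric in i,j, so there are d * d(d+1)/2 independent symbols.
d = 5
d(d+1)/2 = 5 * 6 / 2 = 15
Total = 5 * 15 = 75

75


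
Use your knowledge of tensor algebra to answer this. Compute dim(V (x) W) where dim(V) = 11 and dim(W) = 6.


The dimension of a tensor product is the product of dimensions.
dim(V) = 11, dim(W) = 6
dim(V (x) W) = 11 * 6 = 66

66


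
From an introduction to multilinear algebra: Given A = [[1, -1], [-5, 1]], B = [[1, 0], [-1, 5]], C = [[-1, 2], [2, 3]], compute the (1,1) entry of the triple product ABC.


(ABC)_{11} = sum_m (AB)_{1m} C_{m1}. First compute row 1 of AB.
(AB)_{11} = 1*1 + -1*-1 = 2
(AB)_{12} = 1*0 + -1*5 = -5
Now contract with column 1 of C:
(AB)_{11} * C_{11} = 2 * -1 = -2
(AB)_{12} * C_{21} = -5 * 2 = -10
(ABC)_{11} = -2 + -10 = -12

-12


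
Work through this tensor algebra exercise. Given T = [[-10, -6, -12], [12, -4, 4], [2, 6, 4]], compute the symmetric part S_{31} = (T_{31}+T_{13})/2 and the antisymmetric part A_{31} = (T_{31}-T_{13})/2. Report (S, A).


T_{31} = 2
T_{13} = -12
S_{31} = (2 + -12)/2 = -10/2 = -5
A_{31} = (2 - -12)/2 = 14/2 = 7
Check: S + A = -5 + 7 = 2 = T_{31}.

(-5, 7)


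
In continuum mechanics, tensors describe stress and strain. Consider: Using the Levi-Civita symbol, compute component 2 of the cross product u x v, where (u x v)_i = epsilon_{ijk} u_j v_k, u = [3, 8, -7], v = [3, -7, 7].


(u x v)_2 = sum_{j,k} epsilon_{2jk} u_j v_k. Only permutations of (1,2,3) contribute; the two non-zero terms are:
eps_{213} u_1 v_3 = -1 * 3 * 7 = -21
eps_{231} u_3 v_1 = 1 * -7 * 3 = -21
(u x v)_2 = -42

-42


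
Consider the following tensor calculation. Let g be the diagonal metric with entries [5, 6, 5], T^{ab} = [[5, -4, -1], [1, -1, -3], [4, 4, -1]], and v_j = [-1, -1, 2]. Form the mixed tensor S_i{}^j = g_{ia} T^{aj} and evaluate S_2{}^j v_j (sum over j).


Step 1: lower the first index. For a diagonal metric, g_{ia} T^{aj} = g_{ii} T^{ij} (no sum on i).
g_{22} = 6
S_2{}^1 = 6 * T^{21} = 6 * 1 = 6
S_2{}^2 = 6 * T^{22} = 6 * -1 = -6
S_2{}^3 = 6 * T^{23} = 6 * -3 = -18
Step 2: contract S_2{}^j with v_j.
S_2{}^1 * v_1 = 6 * -1 = -6
S_2{}^2 * v_2 = -6 * -1 = 6
S_2{}^3 * v_3 = -18 * 2 = -36
Result = -6 + 6 + -36 = -36

-36


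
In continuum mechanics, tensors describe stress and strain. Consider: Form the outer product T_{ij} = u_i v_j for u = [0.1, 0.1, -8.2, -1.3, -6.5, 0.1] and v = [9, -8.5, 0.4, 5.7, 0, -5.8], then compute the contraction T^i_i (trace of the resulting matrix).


The outer product gives T_{ij} = u_i v_j.
The trace (contraction) is Tr(T) = sum_i T_{ii} = sum_i u_i v_i.
Diagonal entries:
T_{11} = u_1 * v_1 = 0.1 * 9 = 0.9
T_{22} = u_2 * v_2 = 0.1 * -8.5 = -0.85
T_{33} = u_3 * v_3 = -8.2 * 0.4 = -3.28
T_{44} = u_4 * v_4 = -1.3 * 5.7 = -7.41
T_{55} = u_5 * v_5 = -6.5 * 0 = 0
T_{66} = u_6 * v_6 = 0.1 * -5.8 = -0.58
Tr(T) = 0.9 + -0.85 + -3.28 + -7.41 + 0 + -0.58 = -11.22

-11.22


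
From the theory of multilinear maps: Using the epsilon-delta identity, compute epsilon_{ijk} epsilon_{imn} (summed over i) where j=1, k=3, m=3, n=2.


Using the identity: epsilon_{ijk} epsilon_{imn} = delta_{jm} delta_{kn} - delta_{jn} delta_{km}.
delta_{13} = 0
delta_{32} = 0
delta_{12} = 0
delta_{33} = 1
Result = 0 * 0 - 0 * 1 = 0 - 0 = 0

0


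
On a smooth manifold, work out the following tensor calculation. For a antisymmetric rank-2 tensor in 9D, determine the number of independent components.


A antisymmetric rank-2 tensor in d dimensions has d(d-1)/2 independent components.
d = 9
d(d-1)/2 = 9 * 8 / 2 = 72 / 2 = 36

36


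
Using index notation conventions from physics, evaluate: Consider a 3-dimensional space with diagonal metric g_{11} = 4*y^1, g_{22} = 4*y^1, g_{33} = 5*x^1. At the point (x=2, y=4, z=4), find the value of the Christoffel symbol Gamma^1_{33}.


For a diagonal metric, Gamma^k_{ij} = (1/2) g^{kk} (dg_{ik}/dx_j + dg_{jk}/dx_i - dg_{ij}/dx_k).
The metric is diagonal, so g_{ab} = 0 for a != b.
At the given point: g_{11} = 16, g_{22} = 16, g_{33} = 10
g^{11} = 1/16
dg_{31}/dx_3 = 0 (off-diagonal)
dg_{31}/dx_3 = 0 (off-diagonal)
dg_{33}/dx_1 = dg_{33}/dx_1 = 5
Numerator = 0 + 0 - 5 = -5
Gamma^1_{33} = -5 / (2 * 16) = -5/32

-5/32


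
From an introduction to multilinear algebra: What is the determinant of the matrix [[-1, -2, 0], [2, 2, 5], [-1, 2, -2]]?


Expanding along the first row, det(A) = a11*M_11 - a12*M_12 + a13*M_13, where M_1j is the (1,j) minor.
Minor M_11 = 2*-2 - 5*2 = -14
Minor M_12 = 2*-2 - 5*-1 = 1
Minor M_13 = 2*2 - 2*-1 = 6
det = -1*(-14) - -2*(1) + 0*(6)
    = 14 - -2 + 0
    = 16

16


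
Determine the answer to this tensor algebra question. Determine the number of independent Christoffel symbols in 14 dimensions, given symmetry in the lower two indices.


Christoffel symbols Gamma^k_{ij} are symmetric in i,j, so there are d * d(d+1)/2 independent symbols.
d = 14
d(d+1)/2 = 14 * 15 / 2 = 105
Total = 14 * 105 = 1470

1470


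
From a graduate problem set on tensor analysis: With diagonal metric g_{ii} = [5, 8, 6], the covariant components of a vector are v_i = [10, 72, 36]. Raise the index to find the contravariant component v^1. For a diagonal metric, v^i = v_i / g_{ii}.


To raise an index with a diagonal metric: v^i = v_i / g_{ii}.
For index 1: v_1 = 10, g_{11} = 5
v^1 = 10 / 5 = 2

2


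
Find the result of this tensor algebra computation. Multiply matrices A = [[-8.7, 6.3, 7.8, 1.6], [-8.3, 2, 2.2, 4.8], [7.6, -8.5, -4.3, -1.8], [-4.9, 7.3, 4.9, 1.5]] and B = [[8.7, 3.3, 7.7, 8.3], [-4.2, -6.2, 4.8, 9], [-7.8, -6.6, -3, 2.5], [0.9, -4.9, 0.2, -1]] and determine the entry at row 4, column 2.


(AB)_{ij} = sum_k A_{ik} B_{kj}.
For i=4, j=2:
A_{41} * B_{12} = -4.9 * 3.3 = -16.17
A_{42} * B_{22} = 7.3 * -6.2 = -45.26
A_{43} * B_{32} = 4.9 * -6.6 = -32.34
A_{44} * B_{42} = 1.5 * -4.9 = -7.35
Sum = -16.17 + -45.26 + -32.34 + -7.35 = -101.12

-101.12


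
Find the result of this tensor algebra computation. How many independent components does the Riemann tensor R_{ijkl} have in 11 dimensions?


The Riemann tensor in d dimensions has d^2(d^2 - 1)/12 independent components.
d = 11, so d^2 = 121
d^2 - 1 = 120
d^2(d^2 - 1) = 121 * 120 = 14520
Divide by 12: 14520 / 12 = 1210

1210


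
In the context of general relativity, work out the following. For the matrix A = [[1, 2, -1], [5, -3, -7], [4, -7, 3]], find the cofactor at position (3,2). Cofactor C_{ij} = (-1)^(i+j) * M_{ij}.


To find cofactor C_{32}, delete row 3 and column 2.
The resulting 2x2 submatrix is: [[1, -1], [5, -7]]
Minor M_{32} = 1*-7 - -1*5
  = -7 - -5 = -2
Sign = (-1)^(3+2) = (-1)^5 = -1
Cofactor C_{32} = -1 * -2 = 2

2


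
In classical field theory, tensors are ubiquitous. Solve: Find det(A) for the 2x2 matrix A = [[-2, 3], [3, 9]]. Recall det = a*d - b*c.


For a 2x2 matrix [[a, b], [c, d]], det = a*d - b*c.
a = -2, b = 3, c = 3, d = 9
a*d = -2 * 9 = -18
b*c = 3 * 3 = 9
det = -18 - 9 = -27

-27


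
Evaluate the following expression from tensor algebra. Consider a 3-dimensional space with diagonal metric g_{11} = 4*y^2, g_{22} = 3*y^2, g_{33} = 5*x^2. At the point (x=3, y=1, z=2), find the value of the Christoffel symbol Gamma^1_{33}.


For a diagonal metric, Gamma^k_{ij} = (1/2) g^{kk} (dg_{ik}/dx_j + dg_{jk}/dx_i - dg_{ij}/dx_k).
The metric is diagonal, so g_{ab} = 0 for a != b.
At the given point: g_{11} = 4, g_{22} = 3, g_{33} = 45
g^{11} = 1/4
dg_{31}/dx_3 = 0 (off-diagonal)
dg_{31}/dx_3 = 0 (off-diagonal)
dg_{33}/dx_1 = dg_{33}/dx_1 = 30
Numerator = 0 + 0 - 30 = -30
Gamma^1_{33} = -30 / (2 * 4) = -15/4

-15/4


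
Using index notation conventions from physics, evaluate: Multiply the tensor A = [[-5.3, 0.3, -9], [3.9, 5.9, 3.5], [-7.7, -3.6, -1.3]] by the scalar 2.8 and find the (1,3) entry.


Scalar multiplication: (cA)_{ij} = c * A_{ij}.
c = 2.8
A_{13} = -9
(cA)_{13} = 2.8 * -9 = -25.2

-25.2


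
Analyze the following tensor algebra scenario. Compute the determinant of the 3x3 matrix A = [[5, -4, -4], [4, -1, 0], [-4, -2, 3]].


Expanding along the first row, det(A) = a11*M_11 - a12*M_12 + a13*M_13, where M_1j is the (1,j) minor.
Minor M_11 = -1*3 - 0*-2 = -3
Minor M_12 = 4*3 - 0*-4 = 12
Minor M_13 = 4*-2 - -1*-4 = -12
det = 5*(-3) - -4*(12) + -4*(-12)
    = -15 - -48 + 48
    = 81

81


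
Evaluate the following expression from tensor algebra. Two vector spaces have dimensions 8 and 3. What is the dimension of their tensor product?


The dimension of a tensor product is the product of dimensions.
dim(V) = 8, dim(W) = 3
dim(V (x) W) = 8 * 3 = 24

24


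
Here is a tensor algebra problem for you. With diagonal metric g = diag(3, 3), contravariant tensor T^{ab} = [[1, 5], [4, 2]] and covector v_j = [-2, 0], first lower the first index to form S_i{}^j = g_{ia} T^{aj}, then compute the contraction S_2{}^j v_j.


Step 1: lower the first index. For a diagonal metric, g_{ia} T^{aj} = g_{ii} T^{ij} (no sum on i).
g_{22} = 3
S_2{}^1 = 3 * T^{21} = 3 * 4 = 12
S_2{}^2 = 3 * T^{22} = 3 * 2 = 6
Step 2: contract S_2{}^j with v_j.
S_2{}^1 * v_1 = 12 * -2 = -24
S_2{}^2 * v_2 = 6 * 0 = 0
Result = -24 + 0 = -24

-24


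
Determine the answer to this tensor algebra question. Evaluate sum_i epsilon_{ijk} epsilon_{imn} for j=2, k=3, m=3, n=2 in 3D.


Using the identity: epsilon_{ijk} epsilon_{imn} = delta_{jm} delta_{kn} - delta_{jn} delta_{km}.
delta_{23} = 0
delta_{32} = 0
delta_{22} = 1
delta_{33} = 1
Result = 0 * 0 - 1 * 1 = 0 - 1 = -1

-1


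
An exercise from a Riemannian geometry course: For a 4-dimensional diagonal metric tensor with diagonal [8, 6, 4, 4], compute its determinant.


For a diagonal metric, the determinant is the product of diagonal entries.
Diagonal entries: 8, 6, 4, 4
det(g) = 8 * 6 * 4 * 4 = 768

768


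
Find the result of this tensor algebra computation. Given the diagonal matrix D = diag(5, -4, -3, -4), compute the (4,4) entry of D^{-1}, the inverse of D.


For a diagonal matrix, the inverse has entries (D^{-1})_{ii} = 1/d_{ii}.
The diagonal entries are: d_{11} = 5, d_{22} = -4, d_{33} = -3, d_{44} = -4
We need (D^{-1})_{44} = 1/d_{44} = 1/-4 = -1/4

-1/4


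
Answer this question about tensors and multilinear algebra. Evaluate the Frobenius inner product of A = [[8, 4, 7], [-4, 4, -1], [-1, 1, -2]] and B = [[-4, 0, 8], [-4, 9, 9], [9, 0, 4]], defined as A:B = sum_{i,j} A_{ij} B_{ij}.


A:B = sum over all i,j of A_{ij} * B_{ij}.
Row 1: 8*-4=-32, 4*0=0, 7*8=56 => row sum = 24
Row 2: -4*-4=16, 4*9=36, -1*9=-9 => row sum = 43
Row 3: -1*9=-9, 1*0=0, -2*4=-8 => row sum = -17
Total = 24 + 43 + -17 = 50

50


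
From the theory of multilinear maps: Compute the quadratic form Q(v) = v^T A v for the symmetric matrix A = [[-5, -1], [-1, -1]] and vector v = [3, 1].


First compute Av:
(Av)_1 = -5*3 + -1*1 = -16
(Av)_2 = -1*3 + -1*1 = -4
Av = [-16, -4]
Then v^T (Av) = 3*-16 + 1*-4
= -48 + -4 = -52

-52


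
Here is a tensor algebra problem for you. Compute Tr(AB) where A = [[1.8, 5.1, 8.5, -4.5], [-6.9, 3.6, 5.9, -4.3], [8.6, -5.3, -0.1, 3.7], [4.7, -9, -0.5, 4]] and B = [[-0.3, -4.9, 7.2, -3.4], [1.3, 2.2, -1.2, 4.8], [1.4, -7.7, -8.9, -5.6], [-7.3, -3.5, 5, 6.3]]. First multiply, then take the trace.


Tr(AB) = sum_i (AB)_{ii} where (AB)_{ii} = sum_k A_{ik} B_{ki}.
(AB)_{11} = 1.8*-0.3 + 5.1*1.3 + 8.5*1.4 + -4.5*-7.3 = 50.84
(AB)_{22} = -6.9*-4.9 + 3.6*2.2 + 5.9*-7.7 + -4.3*-3.5 = 11.35
(AB)_{33} = 8.6*7.2 + -5.3*-1.2 + -0.1*-8.9 + 3.7*5 = 87.67
(AB)_{44} = 4.7*-3.4 + -9*4.8 + -0.5*-5.6 + 4*6.3 = -31.18
Tr(AB) = 50.84 + 11.35 + 87.67 + -31.18 = 118.68

118.68


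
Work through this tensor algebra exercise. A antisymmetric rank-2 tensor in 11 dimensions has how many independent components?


A antisymmetric rank-2 tensor in d dimensions has d(d-1)/2 independent components.
d = 11
d(d-1)/2 = 11 * 10 / 2 = 110 / 2 = 55

55


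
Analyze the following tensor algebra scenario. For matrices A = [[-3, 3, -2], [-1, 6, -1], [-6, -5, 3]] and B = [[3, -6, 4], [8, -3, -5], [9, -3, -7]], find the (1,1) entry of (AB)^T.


(AB)^T_{ij} = (AB)_{ji} = sum_k A_{jk} B_{ki}.
For i=1, j=1 we need (AB)_{11}:
A_{11} * B_{11} = -3 * 3 = -9
A_{12} * B_{21} = 3 * 8 = 24
A_{13} * B_{31} = -2 * 9 = -18
Sum = -9 + 24 + -18 = -3

-3


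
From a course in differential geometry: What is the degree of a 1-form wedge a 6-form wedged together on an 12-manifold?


The degree of a wedge product is the sum of the degrees of the individual forms.
Degrees: 1, 6
Total degree = 1 + 6 = 7

7


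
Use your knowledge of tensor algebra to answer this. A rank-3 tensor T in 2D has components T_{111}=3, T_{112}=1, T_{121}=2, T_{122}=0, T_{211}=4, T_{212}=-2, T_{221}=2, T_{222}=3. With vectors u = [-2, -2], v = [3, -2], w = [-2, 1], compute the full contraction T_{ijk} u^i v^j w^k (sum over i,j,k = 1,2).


S = sum over i,j,k of T_{ijk} u_i v_j w_k. Expanding all 8 terms:
T_{111}*u_1*v_1*w_1 = 3*-2*3*-2 = 36  (running total: 36)
T_{112}*u_1*v_1*w_2 = 1*-2*3*1 = -6  (running total: 30)
T_{121}*u_1*v_2*w_1 = 2*-2*-2*-2 = -16  (running total: 14)
T_{122}*u_1*v_2*w_2 = 0*-2*-2*1 = 0  (running total: 14)
T_{211}*u_2*v_1*w_1 = 4*-2*3*-2 = 48  (running total: 62)
T_{212}*u_2*v_1*w_2 = -2*-2*3*1 = 12  (running total: 74)
T_{221}*u_2*v_2*w_1 = 2*-2*-2*-2 = -16  (running total: 58)
T_{222}*u_2*v_2*w_2 = 3*-2*-2*1 = 12  (running total: 70)
S = 70

70


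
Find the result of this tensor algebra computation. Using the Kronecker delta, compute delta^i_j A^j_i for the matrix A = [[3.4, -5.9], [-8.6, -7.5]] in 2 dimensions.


The contraction (trace) of a rank-2 tensor is the sum of its diagonal elements.
Diagonal entries: A[1,1] = 3.4, A[2,2] = -7.5
Tr(A) = 3.4 + -7.5 = -4.1

-4.1


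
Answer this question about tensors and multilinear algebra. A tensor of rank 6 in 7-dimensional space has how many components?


The number of components of a rank-r tensor in d dimensions is d^r.
Here d = 7 and r = 6.
7^6 = 117649

117649


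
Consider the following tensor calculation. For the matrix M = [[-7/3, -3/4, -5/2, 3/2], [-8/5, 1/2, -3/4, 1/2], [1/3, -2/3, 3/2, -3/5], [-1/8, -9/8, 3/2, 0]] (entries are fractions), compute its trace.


The trace is the sum of diagonal entries.
Diagonal: M[1,1] = -7/3, M[2,2] = 1/2, M[3,3] = 3/2, M[4,4] = 0
Tr(M) = -7/3 + 1/2 + 3/2 + 0
Computing step by step:
After adding M[1,1]: -7/3
After adding M[2,2]: -11/6
After adding M[3,3]: -1/3
After adding M[4,4]: -1/3
Tr(M) = -1/3

-1/3


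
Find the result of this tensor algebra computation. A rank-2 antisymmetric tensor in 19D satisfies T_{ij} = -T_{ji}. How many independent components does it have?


An antisymmetric rank-2 tensor satisfies A_{ij} = -A_{ji}, so diagonal entries are zero.
The independent components are the upper-triangular entries: C(n, 2) = n(n-1)/2.
n = 19
C(19, 2) = 19 * 18 / 2 = 342 / 2 = 171

171


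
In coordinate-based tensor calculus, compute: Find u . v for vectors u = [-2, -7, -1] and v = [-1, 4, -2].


The inner product u . v = sum of u_i * v_i.
Term-by-term: -2 * -1, -7 * 4, -1 * -2
Products: 2, -28, 2
Sum = 2 + -28 + 2 = -24

-24


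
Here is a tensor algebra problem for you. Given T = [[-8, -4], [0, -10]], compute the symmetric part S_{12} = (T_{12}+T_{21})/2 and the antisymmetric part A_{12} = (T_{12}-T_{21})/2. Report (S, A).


T_{12} = -4
T_{21} = 0
S_{12} = (-4 + 0)/2 = -4/2 = -2
A_{12} = (-4 - 0)/2 = -4/2 = -2
Check: S + A = -2 + -2 = -4 = T_{12}.

(-2, -2)


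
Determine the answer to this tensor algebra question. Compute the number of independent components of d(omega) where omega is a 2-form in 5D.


The exterior derivative of a p-form is a (p+1)-form.
Its number of independent components is C(n, p+1).
n = 5, p+1 = 3
C(5, 3) = 10

10


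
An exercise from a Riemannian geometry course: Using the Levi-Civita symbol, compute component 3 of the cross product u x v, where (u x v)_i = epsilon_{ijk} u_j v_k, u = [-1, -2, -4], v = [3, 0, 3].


(u x v)_3 = sum_{j,k} epsilon_{3jk} u_j v_k. Only permutations of (1,2,3) contribute; the two non-zero terms are:
eps_{312} u_1 v_2 = 1 * -1 * 0 = 0
eps_{321} u_2 v_1 = -1 * -2 * 3 = 6
(u x v)_3 = 6

6


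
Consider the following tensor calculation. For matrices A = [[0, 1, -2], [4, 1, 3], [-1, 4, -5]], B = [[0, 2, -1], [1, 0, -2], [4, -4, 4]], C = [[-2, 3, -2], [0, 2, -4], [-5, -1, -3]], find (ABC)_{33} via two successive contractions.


(ABC)_{33} = sum_m (AB)_{3m} C_{m3}. First compute row 3 of AB.
(AB)_{31} = -1*0 + 4*1 + -5*4 = -16
(AB)_{32} = -1*2 + 4*0 + -5*-4 = 18
(AB)_{33} = -1*-1 + 4*-2 + -5*4 = -27
Now contract with column 3 of C:
(AB)_{31} * C_{13} = -16 * -2 = 32
(AB)_{32} * C_{23} = 18 * -4 = -72
(AB)_{33} * C_{33} = -27 * -3 = 81
(ABC)_{33} = 32 + -72 + 81 = 41

41


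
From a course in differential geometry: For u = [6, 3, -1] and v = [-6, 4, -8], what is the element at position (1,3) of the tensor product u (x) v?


The outer product entry T_{ij} = u_i * v_j.
We need i=1, j=3.
u_1 = 6, v_3 = -8
T_{1,3} = 6 * -8 = -48

-48


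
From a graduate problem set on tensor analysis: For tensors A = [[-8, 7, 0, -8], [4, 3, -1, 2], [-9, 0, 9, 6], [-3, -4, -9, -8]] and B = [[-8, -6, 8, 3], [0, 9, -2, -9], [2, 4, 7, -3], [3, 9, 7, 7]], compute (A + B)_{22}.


Tensor addition is component-wise: (A + B)_{ij} = A_{ij} + B_{ij}.
A_{22} = 3
B_{22} = 9
(A + B)_{22} = 3 + 9 = 12

12


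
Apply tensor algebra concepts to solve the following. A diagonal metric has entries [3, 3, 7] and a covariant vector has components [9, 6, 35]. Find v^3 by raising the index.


To raise an index with a diagonal metric: v^i = v_i / g_{ii}.
For index 3: v_3 = 35, g_{33} = 7
v^3 = 35 / 7 = 5

5


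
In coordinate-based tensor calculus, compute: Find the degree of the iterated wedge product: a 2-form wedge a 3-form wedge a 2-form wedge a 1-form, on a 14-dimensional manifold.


The degree of a wedge product is the sum of the degrees of the individual forms.
Degrees: 2, 3, 2, 1
Total degree = 2 + 3 + 2 + 1 = 8

8


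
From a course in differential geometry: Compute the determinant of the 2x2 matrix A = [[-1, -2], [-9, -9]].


For a 2x2 matrix [[a, b], [c, d]], det = a*d - b*c.
a = -1, b = -2, c = -9, d = -9
a*d = -1 * -9 = 9
b*c = -2 * -9 = 18
det = 9 - 18 = -9

-9


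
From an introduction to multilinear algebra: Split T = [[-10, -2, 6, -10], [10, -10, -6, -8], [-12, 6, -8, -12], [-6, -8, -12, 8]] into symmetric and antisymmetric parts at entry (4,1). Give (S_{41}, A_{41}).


T_{41} = -6
T_{14} = -10
S_{41} = (-6 + -10)/2 = -16/2 = -8
A_{41} = (-6 - -10)/2 = 4/2 = 2
Check: S + A = -8 + 2 = -6 = T_{41}.

(-8, 2)


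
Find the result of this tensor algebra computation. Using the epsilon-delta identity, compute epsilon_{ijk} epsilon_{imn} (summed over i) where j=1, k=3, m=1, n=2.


Using the identity: epsilon_{ijk} epsilon_{imn} = delta_{jm} delta_{kn} - delta_{jn} delta_{km}.
delta_{11} = 1
delta_{32} = 0
delta_{12} = 0
delta_{31} = 0
Result = 1 * 0 - 0 * 0 = 0 - 0 = 0

0


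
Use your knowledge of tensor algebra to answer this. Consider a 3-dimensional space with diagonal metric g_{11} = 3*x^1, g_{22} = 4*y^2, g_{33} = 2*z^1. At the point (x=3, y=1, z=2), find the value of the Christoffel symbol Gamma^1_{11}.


For a diagonal metric, Gamma^k_{ij} = (1/2) g^{kk} (dg_{ik}/dx_j + dg_{jk}/dx_i - dg_{ij}/dx_k).
The metric is diagonal, so g_{ab} = 0 for a != b.
At the given point: g_{11} = 9, g_{22} = 4, g_{33} = 4
g^{11} = 1/9
dg_{11}/dx_1 = dg_{11}/dx_1 = 3
dg_{11}/dx_1 = dg_{11}/dx_1 = 3
dg_{11}/dx_1 = dg_{11}/dx_1 = 3
Numerator = 3 + 3 - 3 = 3
Gamma^1_{11} = 3 / (2 * 9) = 1/6

1/6


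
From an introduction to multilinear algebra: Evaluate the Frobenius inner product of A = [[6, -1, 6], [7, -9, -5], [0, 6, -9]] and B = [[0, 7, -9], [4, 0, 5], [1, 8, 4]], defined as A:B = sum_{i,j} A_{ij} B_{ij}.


A:B = sum over all i,j of A_{ij} * B_{ij}.
Row 1: 6*0=0, -1*7=-7, 6*-9=-54 => row sum = -61
Row 2: 7*4=28, -9*0=0, -5*5=-25 => row sum = 3
Row 3: 0*1=0, 6*8=48, -9*4=-36 => row sum = 12
Total = -61 + 3 + 12 = -46

-46


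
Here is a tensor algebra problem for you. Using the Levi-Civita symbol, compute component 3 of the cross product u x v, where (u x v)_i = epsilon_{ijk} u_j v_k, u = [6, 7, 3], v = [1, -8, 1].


(u x v)_3 = sum_{j,k} epsilon_{3jk} u_j v_k. Only permutations of (1,2,3) contribute; the two non-zero terms are:
eps_{312} u_1 v_2 = 1 * 6 * -8 = -48
eps_{321} u_2 v_1 = -1 * 7 * 1 = -7
(u x v)_3 = -55

-55


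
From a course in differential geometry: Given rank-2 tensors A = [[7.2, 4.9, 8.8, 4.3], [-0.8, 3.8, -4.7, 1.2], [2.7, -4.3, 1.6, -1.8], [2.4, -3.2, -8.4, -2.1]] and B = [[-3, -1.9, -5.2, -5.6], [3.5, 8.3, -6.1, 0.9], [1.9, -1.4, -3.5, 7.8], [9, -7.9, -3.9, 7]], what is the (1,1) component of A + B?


Tensor addition is component-wise: (A + B)_{ij} = A_{ij} + B_{ij}.
A_{11} = 7.2
B_{11} = -3
(A + B)_{11} = 7.2 + -3 = 4.2

4.2


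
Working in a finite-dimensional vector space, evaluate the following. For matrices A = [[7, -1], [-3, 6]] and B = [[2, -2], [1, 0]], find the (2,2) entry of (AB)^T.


(AB)^T_{ij} = (AB)_{ji} = sum_k A_{jk} B_{ki}.
For i=2, j=2 we need (AB)_{22}:
A_{21} * B_{12} = -3 * -2 = 6
A_{22} * B_{22} = 6 * 0 = 0
Sum = 6 + 0 = 6

6


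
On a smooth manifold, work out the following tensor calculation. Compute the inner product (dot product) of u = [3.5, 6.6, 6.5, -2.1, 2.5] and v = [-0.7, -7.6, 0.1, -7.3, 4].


The inner product u . v = sum of u_i * v_i.
Term-by-term: 3.5 * -0.7, 6.6 * -7.6, 6.5 * 0.1, -2.1 * -7.3, 2.5 * 4
Products: -2.45, -50.16, 0.65, 15.33, 10
Sum = -2.45 + -50.16 + 0.65 + 15.33 + 10 = -26.63

-26.63


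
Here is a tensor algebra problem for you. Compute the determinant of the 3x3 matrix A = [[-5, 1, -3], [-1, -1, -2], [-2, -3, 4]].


Expanding along the first row, det(A) = a11*M_11 - a12*M_12 + a13*M_13, where M_1j is the (1,j) minor.
Minor M_11 = -1*4 - -2*-3 = -10
Minor M_12 = -1*4 - -2*-2 = -8
Minor M_13 = -1*-3 - -1*-2 = 1
det = -5*(-10) - 1*(-8) + -3*(1)
    = 50 - -8 + -3
    = 55

55


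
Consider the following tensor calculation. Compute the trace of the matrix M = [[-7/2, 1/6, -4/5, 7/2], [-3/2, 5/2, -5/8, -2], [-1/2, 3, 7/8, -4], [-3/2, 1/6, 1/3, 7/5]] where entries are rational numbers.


The trace is the sum of diagonal entries.
Diagonal: M[1,1] = -7/2, M[2,2] = 5/2, M[3,3] = 7/8, M[4,4] = 7/5
Tr(M) = -7/2 + 5/2 + 7/8 + 7/5
Computing step by step:
After adding M[1,1]: -7/2
After adding M[2,2]: -1
After adding M[3,3]: -1/8
After adding M[4,4]: 51/40
Tr(M) = 51/40

51/40


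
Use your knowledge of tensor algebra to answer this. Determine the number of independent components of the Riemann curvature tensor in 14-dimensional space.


The Riemann tensor in d dimensions has d^2(d^2 - 1)/12 independent components.
d = 14, so d^2 = 196
d^2 - 1 = 195
d^2(d^2 - 1) = 196 * 195 = 38220
Divide by 12: 38220 / 12 = 3185

3185


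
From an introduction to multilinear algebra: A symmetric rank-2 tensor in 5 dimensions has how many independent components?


A symmetric rank-2 tensor in d dimensions has d(d+1)/2 independent components.
d = 5
d(d+1)/2 = 5 * 6 / 2 = 30 / 2 = 15

15


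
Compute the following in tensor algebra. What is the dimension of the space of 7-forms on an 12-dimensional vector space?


The dimension of the space of p-forms on an n-dimensional space is C(n, p).
n = 12, p = 7
C(12, 7) = 12! / (7! * 5!) = 792

792


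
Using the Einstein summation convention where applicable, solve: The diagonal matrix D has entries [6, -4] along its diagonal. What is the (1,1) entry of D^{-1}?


For a diagonal matrix, the inverse has entries (D^{-1})_{ii} = 1/d_{ii}.
The diagonal entries are: d_{11} = 6, d_{22} = -4
We need (D^{-1})_{11} = 1/d_{11} = 1/6 = 1/6

1/6


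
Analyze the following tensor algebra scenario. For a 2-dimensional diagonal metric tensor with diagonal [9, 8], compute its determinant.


For a diagonal metric, the determinant is the product of diagonal entries.
Diagonal entries: 9, 8
det(g) = 9 * 8 = 72

72


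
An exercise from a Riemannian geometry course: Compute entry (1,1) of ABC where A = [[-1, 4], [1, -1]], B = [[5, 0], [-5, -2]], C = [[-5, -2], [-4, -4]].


(ABC)_{11} = sum_m (AB)_{1m} C_{m1}. First compute row 1 of AB.
(AB)_{11} = -1*5 + 4*-5 = -25
(AB)_{12} = -1*0 + 4*-2 = -8
Now contract with column 1 of C:
(AB)_{11} * C_{11} = -25 * -5 = 125
(AB)_{12} * C_{21} = -8 * -4 = 32
(ABC)_{11} = 125 + 32 = 157

157


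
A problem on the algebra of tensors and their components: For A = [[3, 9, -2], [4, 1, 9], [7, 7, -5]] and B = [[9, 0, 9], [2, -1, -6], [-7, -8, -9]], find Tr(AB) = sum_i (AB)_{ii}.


Tr(AB) = sum_i (AB)_{ii} where (AB)_{ii} = sum_k A_{ik} B_{ki}.
(AB)_{11} = 3*9 + 9*2 + -2*-7 = 59
(AB)_{22} = 4*0 + 1*-1 + 9*-8 = -73
(AB)_{33} = 7*9 + 7*-6 + -5*-9 = 66
Tr(AB) = 59 + -73 + 66 = 52

52


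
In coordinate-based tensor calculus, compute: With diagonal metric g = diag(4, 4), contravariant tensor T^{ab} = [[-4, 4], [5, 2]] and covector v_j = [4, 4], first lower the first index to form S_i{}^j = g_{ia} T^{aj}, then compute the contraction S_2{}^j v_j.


Step 1: lower the first index. For a diagonal metric, g_{ia} T^{aj} = g_{ii} T^{ij} (no sum on i).
g_{22} = 4
S_2{}^1 = 4 * T^{21} = 4 * 5 = 20
S_2{}^2 = 4 * T^{22} = 4 * 2 = 8
Step 2: contract S_2{}^j with v_j.
S_2{}^1 * v_1 = 20 * 4 = 80
S_2{}^2 * v_2 = 8 * 4 = 32
Result = 80 + 32 = 112

112


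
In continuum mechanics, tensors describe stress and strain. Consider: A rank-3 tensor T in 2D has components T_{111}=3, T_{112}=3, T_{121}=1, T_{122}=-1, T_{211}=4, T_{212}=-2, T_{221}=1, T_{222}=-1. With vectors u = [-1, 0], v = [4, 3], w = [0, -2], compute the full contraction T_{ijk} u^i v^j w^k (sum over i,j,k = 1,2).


S = sum over i,j,k of T_{ijk} u_i v_j w_k. Expanding all 8 terms:
T_{111}*u_1*v_1*w_1 = 3*-1*4*0 = 0  (running total: 0)
T_{112}*u_1*v_1*w_2 = 3*-1*4*-2 = 24  (running total: 24)
T_{121}*u_1*v_2*w_1 = 1*-1*3*0 = 0  (running total: 24)
T_{122}*u_1*v_2*w_2 = -1*-1*3*-2 = -6  (running total: 18)
T_{211}*u_2*v_1*w_1 = 4*0*4*0 = 0  (running total: 18)
T_{212}*u_2*v_1*w_2 = -2*0*4*-2 = 0  (running total: 18)
T_{221}*u_2*v_2*w_1 = 1*0*3*0 = 0  (running total: 18)
T_{222}*u_2*v_2*w_2 = -1*0*3*-2 = 0  (running total: 18)
S = 18

18


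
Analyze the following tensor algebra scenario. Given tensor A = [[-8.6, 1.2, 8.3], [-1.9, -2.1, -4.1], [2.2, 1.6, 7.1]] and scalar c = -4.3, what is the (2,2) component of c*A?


Scalar multiplication: (cA)_{ij} = c * A_{ij}.
c = -4.3
A_{22} = -2.1
(cA)_{22} = -4.3 * -2.1 = 9.03

9.03


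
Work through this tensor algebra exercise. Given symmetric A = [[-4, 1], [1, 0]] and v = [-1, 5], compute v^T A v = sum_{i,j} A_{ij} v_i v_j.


First compute Av:
(Av)_1 = -4*-1 + 1*5 = 9
(Av)_2 = 1*-1 + 0*5 = -1
Av = [9, -1]
Then v^T (Av) = -1*9 + 5*-1
= -9 + -5 = -14

-14


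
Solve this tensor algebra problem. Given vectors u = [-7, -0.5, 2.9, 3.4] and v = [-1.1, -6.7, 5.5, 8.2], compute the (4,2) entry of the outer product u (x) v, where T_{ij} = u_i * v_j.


The outer product entry T_{ij} = u_i * v_j.
We need i=4, j=2.
u_4 = 3.4, v_2 = -6.7
T_{4,2} = 3.4 * -6.7 = -22.78

-22.78


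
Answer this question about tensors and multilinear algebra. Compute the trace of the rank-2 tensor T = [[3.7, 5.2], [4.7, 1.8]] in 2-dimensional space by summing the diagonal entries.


The contraction (trace) of a rank-2 tensor is the sum of its diagonal elements.
Diagonal entries: A[1,1] = 3.7, A[2,2] = 1.8
Tr(A) = 3.7 + 1.8 = 5.5

5.5


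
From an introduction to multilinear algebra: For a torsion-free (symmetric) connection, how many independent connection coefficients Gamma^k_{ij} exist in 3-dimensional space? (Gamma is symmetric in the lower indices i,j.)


Christoffel symbols Gamma^k_{ij} are symmetric in i,j, so there are d * d(d+1)/2 independent symbols.
d = 3
d(d+1)/2 = 3 * 4 / 2 = 6
Total = 3 * 6 = 18

18


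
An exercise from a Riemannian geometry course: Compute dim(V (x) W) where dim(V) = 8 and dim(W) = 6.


The dimension of a tensor product is the product of dimensions.
dim(V) = 8, dim(W) = 6
dim(V (x) W) = 8 * 6 = 48

48


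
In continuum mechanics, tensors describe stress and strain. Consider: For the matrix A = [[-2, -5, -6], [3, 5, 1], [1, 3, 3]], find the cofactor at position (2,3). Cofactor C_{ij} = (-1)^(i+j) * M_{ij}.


To find cofactor C_{23}, delete row 2 and column 3.
The resulting 2x2 submatrix is: [[-2, -5], [1, 3]]
Minor M_{23} = -2*3 - -5*1
  = -6 - -5 = -1
Sign = (-1)^(2+3) = (-1)^5 = -1
Cofactor C_{23} = -1 * -1 = 1

1


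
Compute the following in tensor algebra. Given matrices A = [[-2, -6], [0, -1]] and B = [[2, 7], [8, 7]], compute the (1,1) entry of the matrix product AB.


(AB)_{ij} = sum_k A_{ik} B_{kj}.
For i=1, j=1:
A_{11} * B_{11} = -2 * 2 = -4
A_{12} * B_{21} = -6 * 8 = -48
Sum = -4 + -48 = -52

-52


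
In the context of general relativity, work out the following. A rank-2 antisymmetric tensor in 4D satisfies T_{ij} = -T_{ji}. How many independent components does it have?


An antisymmetric rank-2 tensor satisfies A_{ij} = -A_{ji}, so diagonal entries are zero.
The independent components are the upper-triangular entries: C(n, 2) = n(n-1)/2.
n = 4
C(4, 2) = 4 * 3 / 2 = 12 / 2 = 6

6


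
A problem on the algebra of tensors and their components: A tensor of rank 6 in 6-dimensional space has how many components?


The number of components of a rank-r tensor in d dimensions is d^r.
Here d = 6 and r = 6.
6^6 = 46656

46656


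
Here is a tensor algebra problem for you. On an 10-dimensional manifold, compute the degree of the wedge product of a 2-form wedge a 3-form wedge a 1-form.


The degree of a wedge product is the sum of the degrees of the individual forms.
Degrees: 2, 3, 1
Total degree = 2 + 3 + 1 = 6

6


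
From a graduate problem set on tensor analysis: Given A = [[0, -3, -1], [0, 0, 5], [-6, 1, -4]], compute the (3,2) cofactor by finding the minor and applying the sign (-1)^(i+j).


To find cofactor C_{32}, delete row 3 and column 2.
The resulting 2x2 submatrix is: [[0, -1], [0, 5]]
Minor M_{32} = 0*5 - -1*0
  = 0 - 0 = 0
Sign = (-1)^(3+2) = (-1)^5 = -1
Cofactor C_{32} = -1 * 0 = 0

0


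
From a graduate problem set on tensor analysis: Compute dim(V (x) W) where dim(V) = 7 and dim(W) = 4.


The dimension of a tensor product is the product of dimensions.
dim(V) = 7, dim(W) = 4
dim(V (x) W) = 7 * 4 = 28

28


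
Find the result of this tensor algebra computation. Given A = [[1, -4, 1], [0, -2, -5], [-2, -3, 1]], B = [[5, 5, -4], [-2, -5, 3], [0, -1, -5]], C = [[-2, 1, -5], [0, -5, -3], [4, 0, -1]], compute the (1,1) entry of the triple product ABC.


(ABC)_{11} = sum_m (AB)_{1m} C_{m1}. First compute row 1 of AB.
(AB)_{11} = 1*5 + -4*-2 + 1*0 = 13
(AB)_{12} = 1*5 + -4*-5 + 1*-1 = 24
(AB)_{13} = 1*-4 + -4*3 + 1*-5 = -21
Now contract with column 1 of C:
(AB)_{11} * C_{11} = 13 * -2 = -26
(AB)_{12} * C_{21} = 24 * 0 = 0
(AB)_{13} * C_{31} = -21 * 4 = -84
(ABC)_{11} = -26 + 0 + -84 = -110

-110


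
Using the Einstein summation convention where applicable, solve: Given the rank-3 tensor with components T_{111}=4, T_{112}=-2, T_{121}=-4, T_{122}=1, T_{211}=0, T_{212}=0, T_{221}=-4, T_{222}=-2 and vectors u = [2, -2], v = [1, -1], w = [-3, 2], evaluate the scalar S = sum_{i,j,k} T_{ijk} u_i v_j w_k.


S = sum over i,j,k of T_{ijk} u_i v_j w_k. Expanding all 8 terms:
T_{111}*u_1*v_1*w_1 = 4*2*1*-3 = -24  (running total: -24)
T_{112}*u_1*v_1*w_2 = -2*2*1*2 = -8  (running total: -32)
T_{121}*u_1*v_2*w_1 = -4*2*-1*-3 = -24  (running total: -56)
T_{122}*u_1*v_2*w_2 = 1*2*-1*2 = -4  (running total: -60)
T_{211}*u_2*v_1*w_1 = 0*-2*1*-3 = 0  (running total: -60)
T_{212}*u_2*v_1*w_2 = 0*-2*1*2 = 0  (running total: -60)
T_{221}*u_2*v_2*w_1 = -4*-2*-1*-3 = 24  (running total: -36)
T_{222}*u_2*v_2*w_2 = -2*-2*-1*2 = -8  (running total: -44)
S = -44

-44


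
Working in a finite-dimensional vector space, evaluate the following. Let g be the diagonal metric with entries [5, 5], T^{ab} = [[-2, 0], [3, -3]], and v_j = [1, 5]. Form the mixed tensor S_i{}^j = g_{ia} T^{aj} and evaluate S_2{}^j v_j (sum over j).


Step 1: lower the first index. For a diagonal metric, g_{ia} T^{aj} = g_{ii} T^{ij} (no sum on i).
g_{22} = 5
S_2{}^1 = 5 * T^{21} = 5 * 3 = 15
S_2{}^2 = 5 * T^{22} = 5 * -3 = -15
Step 2: contract S_2{}^j with v_j.
S_2{}^1 * v_1 = 15 * 1 = 15
S_2{}^2 * v_2 = -15 * 5 = -75
Result = 15 + -75 = -60

-60
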